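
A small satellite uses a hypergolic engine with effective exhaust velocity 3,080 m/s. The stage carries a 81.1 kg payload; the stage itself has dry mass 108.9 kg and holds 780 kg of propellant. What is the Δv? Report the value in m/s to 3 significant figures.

m₀ = payload + dry + propellant = 81.1 + 108.9 + 780 = 970 kg.
m_f = payload + dry = 81.1 + 108.9 = 190 kg.
Rocket equation: Δv = v_e · ln(m₀/m_f) = 3080.0 × ln(5.105) = 3080.0 × 1.6303 ≈ 5021.2 m/s.

Δv ≈ 5020 m/s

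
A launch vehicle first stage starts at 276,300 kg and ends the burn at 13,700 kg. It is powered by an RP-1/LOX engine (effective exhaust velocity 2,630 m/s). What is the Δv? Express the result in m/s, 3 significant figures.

Δv = v_e · ln(m₀/m_f) = 2630.0 × ln(20.17) = 2630.0 × 3.0041 ≈ 7900.8 m/s.

Δv ≈ 7900 m/s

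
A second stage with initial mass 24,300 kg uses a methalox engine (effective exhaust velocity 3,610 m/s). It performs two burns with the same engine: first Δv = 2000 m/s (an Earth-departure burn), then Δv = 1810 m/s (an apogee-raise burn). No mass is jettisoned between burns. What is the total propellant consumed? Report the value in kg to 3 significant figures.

After the first burn: m = 24300 × exp(−2000/3610.0) = 24300 × 0.57464 = 13,963.8 kg.
After the second burn: m = 13,963.8 × exp(−1810/3610.0) = 13,963.8 × 0.60569 = 8,457.73 kg.
Total propellant = m₀ − m_final = 24300 − 8,457.73 = 15,842.27 kg.

total propellant consumed ≈ 15800 kg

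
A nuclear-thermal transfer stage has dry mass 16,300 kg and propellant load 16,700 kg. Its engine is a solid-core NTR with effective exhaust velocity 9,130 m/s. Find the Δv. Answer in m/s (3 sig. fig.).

Δv ≈ 6440 m/s

m₀ = m_dry + m_prop = 16,300 + 16,700 = 33,000 kg.
From the ideal rocket equation, Δv = v_e · ln(m₀/m_f) = 9130.0 × ln(2.025) = 9130.0 × 0.7053 ≈ 6439.8 m/s.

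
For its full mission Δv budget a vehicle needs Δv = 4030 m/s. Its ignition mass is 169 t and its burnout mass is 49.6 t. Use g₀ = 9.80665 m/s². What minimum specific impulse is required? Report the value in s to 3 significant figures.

ln(m₀/m_f) = ln(169000/49600) = ln(3.407) = 1.2259.
v_e = Δv / ln(m₀/m_f) = 4030 / 1.2259 = 3287.4 m/s.
Isp = v_e / g₀ = 3287.4 / 9.80665 = 335.2 s.

Isp ≈ 335 s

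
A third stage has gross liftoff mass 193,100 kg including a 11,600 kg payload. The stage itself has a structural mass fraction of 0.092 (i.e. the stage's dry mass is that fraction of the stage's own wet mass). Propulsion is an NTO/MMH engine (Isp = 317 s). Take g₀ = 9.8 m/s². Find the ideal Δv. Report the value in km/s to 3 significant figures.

Δv ≈ 5.97 km/s

Stage wet mass = m₀ − payload = 193,100 − 11,600 = 181,500 kg.
Stage dry mass = ε × stage wet mass = 0.092 × 181,500 = 16,698 kg.
Burnout mass m_f = stage dry + payload = 16,698 + 11,600 = 28,298 kg.
v_e = Isp · g₀ = 317 × 9.8 = 3106.6 m/s.
Using Δv = v_e ln(m₀/m_f): Δv = v_e · ln(193,100/28,298) = 3106.6 × ln(6.824) = 3106.6 × 1.9204 ≈ 5966 m/s.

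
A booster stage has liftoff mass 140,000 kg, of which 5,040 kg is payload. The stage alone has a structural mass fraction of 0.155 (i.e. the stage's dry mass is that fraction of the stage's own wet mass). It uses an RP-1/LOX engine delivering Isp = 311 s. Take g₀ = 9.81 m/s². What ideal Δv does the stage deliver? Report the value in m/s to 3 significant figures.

Δv ≈ 5140 m/s

Stage wet mass = m₀ − payload = 140,000 − 5,040 = 134,960 kg.
Stage dry mass = ε × stage wet mass = 0.155 × 134,960 = 20,918.8 kg.
Burnout mass m_f = stage dry + payload = 20,918.8 + 5,040 = 25,958.8 kg.
v_e = Isp · g₀ = 311 × 9.81 = 3050.9 m/s.
Using Δv = v_e ln(m₀/m_f): Δv = v_e · ln(140,000/25,958.8) = 3050.9 × ln(5.393) = 3050.9 × 1.6851 ≈ 5141 m/s.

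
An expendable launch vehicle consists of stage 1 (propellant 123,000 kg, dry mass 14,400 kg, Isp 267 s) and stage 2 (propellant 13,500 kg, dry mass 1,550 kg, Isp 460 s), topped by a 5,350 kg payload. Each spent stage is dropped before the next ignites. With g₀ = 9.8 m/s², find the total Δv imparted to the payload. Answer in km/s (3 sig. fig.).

Δv ≈ 8.84 km/s

Ignition mass of stage 1 = 123,000+14,400 + 13,500+1,550 + 5,350 = 157,800 kg.
Stage 1: m₀ = 157,800 kg, m_f = 157,800 − 123,000 = 34,800 kg; Δv = 267×9.8×ln(4.534) = 2616.6×1.5117 ≈ 3956 m/s.
Stage 2: m₀ = 20,400 kg, m_f = 20,400 − 13,500 = 6,900 kg; Δv = 460×9.8×ln(2.957) = 4508.0×1.0840 ≈ 4887 m/s.
Total Δv = 3956 + 4887 = 8843 m/s.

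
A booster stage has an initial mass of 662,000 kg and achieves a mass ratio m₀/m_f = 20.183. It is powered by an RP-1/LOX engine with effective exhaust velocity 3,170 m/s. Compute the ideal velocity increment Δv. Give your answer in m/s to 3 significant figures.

Δv ≈ 9530 m/s

Δv = v_e · ln(20.183) = 3170.0 × 3.0048 ≈ 9525.3 m/s.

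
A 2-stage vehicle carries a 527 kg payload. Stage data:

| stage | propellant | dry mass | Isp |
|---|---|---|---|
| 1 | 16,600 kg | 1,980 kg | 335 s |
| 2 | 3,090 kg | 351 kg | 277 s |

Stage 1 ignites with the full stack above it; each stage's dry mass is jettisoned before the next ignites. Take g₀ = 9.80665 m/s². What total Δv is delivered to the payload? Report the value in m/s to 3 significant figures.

Ignition mass of stage 1 = 16,600+1,980 + 3,090+351 + 527 = 22,548 kg.
Stage 1: m₀ = 22,548 kg, m_f = 22,548 − 16,600 = 5,948 kg; Δv = 335×9.80665×ln(3.791) = 3285.2×1.3326 ≈ 4378 m/s.
Stage 2: m₀ = 3,968 kg, m_f = 3,968 − 3,090 = 878 kg; Δv = 277×9.80665×ln(4.519) = 2716.4×1.5084 ≈ 4097 m/s.
Total Δv = 4378 + 4097 = 8475 m/s.

Δv ≈ 8480 m/s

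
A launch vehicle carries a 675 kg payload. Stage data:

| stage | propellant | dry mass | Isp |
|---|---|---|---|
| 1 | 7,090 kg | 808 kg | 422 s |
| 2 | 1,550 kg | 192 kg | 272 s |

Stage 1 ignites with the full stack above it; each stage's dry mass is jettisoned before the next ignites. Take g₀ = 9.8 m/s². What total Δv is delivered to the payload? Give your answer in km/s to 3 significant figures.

Δv ≈ 7.54 km/s

Ignition mass of stage 1 = 7,090+808 + 1,550+192 + 675 = 10,315 kg.
Stage 1: m₀ = 10,315 kg, m_f = 10,315 − 7,090 = 3,225 kg; Δv = 422×9.8×ln(3.198) = 4135.6×1.1627 ≈ 4808 m/s.
Stage 2: m₀ = 2,417 kg, m_f = 2,417 − 1,550 = 867 kg; Δv = 272×9.8×ln(2.788) = 2665.6×1.0252 ≈ 2733 m/s.
Total Δv = 4808 + 2733 = 7541 m/s.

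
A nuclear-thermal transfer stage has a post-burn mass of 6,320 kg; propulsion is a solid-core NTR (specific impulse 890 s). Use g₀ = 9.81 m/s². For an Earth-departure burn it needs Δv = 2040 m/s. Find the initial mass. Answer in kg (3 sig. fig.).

v_e = Isp · g₀ = 890 × 9.81 = 8730.9 m/s.
Rocket equation: m₀/m_f = exp(Δv / v_e) = exp(2040 / 8730.9) = exp(0.2337) = 1.2632.
m₀ = m_f × 1.2632 = 6,320 × 1.2632 = 7,983.42 kg.

initial mass ≈ 7980 kg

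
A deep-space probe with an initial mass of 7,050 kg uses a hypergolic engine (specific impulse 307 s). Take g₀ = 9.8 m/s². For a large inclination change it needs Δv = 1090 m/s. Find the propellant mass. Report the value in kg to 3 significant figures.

v_e = Isp · g₀ = 307 × 9.8 = 3008.6 m/s.
Using Δv = v_e ln(m₀/m_f): m₀/m_f = exp(Δv / v_e) = exp(1090 / 3008.6) = exp(0.3623) = 1.4366.
m_f = 7,050 / 1.4366 = 4,907.42 kg, so propellant = m₀ − m_f = 7,050 − 4,907.42 = 2,142.58 kg.

propellant mass ≈ 2140 kg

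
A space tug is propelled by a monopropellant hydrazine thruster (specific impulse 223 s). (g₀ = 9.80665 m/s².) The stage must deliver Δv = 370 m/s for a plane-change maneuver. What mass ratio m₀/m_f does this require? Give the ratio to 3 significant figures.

mass ratio ≈ 1.18

v_e = Isp · g₀ = 223 × 9.80665 = 2186.9 m/s.
Rocket equation: m₀/m_f = exp(Δv / v_e) = exp(370 / 2186.9) = exp(0.1692) = 1.1843.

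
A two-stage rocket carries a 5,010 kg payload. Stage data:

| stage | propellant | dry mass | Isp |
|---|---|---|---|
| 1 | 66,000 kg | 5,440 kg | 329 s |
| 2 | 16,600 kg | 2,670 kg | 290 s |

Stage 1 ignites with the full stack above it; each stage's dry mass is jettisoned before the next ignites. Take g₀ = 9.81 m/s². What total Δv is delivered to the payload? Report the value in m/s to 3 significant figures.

Ignition mass of stage 1 = 66,000+5,440 + 16,600+2,670 + 5,010 = 95,720 kg.
Stage 1: m₀ = 95,720 kg, m_f = 95,720 − 66,000 = 29,720 kg; Δv = 329×9.81×ln(3.221) = 3227.5×1.1696 ≈ 3775 m/s.
Stage 2: m₀ = 24,280 kg, m_f = 24,280 − 16,600 = 7,680 kg; Δv = 290×9.81×ln(3.161) = 2844.9×1.1510 ≈ 3275 m/s.
Total Δv = 3775 + 3275 = 7050 m/s.

Δv ≈ 7050 m/s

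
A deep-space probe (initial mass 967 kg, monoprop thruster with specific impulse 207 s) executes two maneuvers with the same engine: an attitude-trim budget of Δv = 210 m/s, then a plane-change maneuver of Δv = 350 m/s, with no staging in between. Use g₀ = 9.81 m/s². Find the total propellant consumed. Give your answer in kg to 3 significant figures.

total propellant consumed ≈ 233 kg

v_e = Isp · g₀ = 207 × 9.81 = 2030.7 m/s.
After the first burn: m = 967 × exp(−210/2030.7) = 967 × 0.90175 = 871.992 kg.
After the second burn: m = 871.992 × exp(−350/2030.7) = 871.992 × 0.84168 = 733.938 kg.
Total propellant = m₀ − m_final = 967 − 733.938 = 233.062 kg.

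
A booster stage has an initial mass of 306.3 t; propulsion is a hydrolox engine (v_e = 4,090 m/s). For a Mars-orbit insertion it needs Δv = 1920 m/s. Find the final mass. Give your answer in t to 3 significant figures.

final mass ≈ 192 t

Rocket equation: m₀/m_f = exp(Δv / v_e) = exp(1920 / 4090.0) = exp(0.4694) = 1.5991.
m_f = m₀ / 1.5991 = 306.3 / 1.5991 = 191.545 t.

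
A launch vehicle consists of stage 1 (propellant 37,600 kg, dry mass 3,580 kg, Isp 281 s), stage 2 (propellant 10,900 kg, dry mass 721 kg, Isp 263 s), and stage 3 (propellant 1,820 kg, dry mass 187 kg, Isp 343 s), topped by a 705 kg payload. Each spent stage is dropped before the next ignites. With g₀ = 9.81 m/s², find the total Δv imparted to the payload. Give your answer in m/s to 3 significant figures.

Ignition mass of stage 1 = 37,600+3,580 + 10,900+721 + 1,820+187 + 705 = 55,513 kg.
Stage 1: m₀ = 55,513 kg, m_f = 55,513 − 37,600 = 17,913 kg; Δv = 281×9.81×ln(3.099) = 2756.6×1.1311 ≈ 3118 m/s.
Stage 2: m₀ = 14,333 kg, m_f = 14,333 − 10,900 = 3,433 kg; Δv = 263×9.81×ln(4.175) = 2580.0×1.4291 ≈ 3687 m/s.
Stage 3: m₀ = 2,712 kg, m_f = 2,712 − 1,820 = 892 kg; Δv = 343×9.81×ln(3.04) = 3364.8×1.1120 ≈ 3742 m/s.
Total Δv = 3118 + 3687 + 3742 = 10547 m/s.

Δv ≈ 10500 m/s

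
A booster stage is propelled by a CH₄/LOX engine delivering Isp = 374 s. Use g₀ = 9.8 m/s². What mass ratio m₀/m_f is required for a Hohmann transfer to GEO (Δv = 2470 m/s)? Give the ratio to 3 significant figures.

v_e = Isp · g₀ = 374 × 9.8 = 3665.2 m/s.
m₀/m_f = exp(Δv / v_e) = exp(2470 / 3665.2) = exp(0.6739) = 1.9619.

mass ratio ≈ 1.96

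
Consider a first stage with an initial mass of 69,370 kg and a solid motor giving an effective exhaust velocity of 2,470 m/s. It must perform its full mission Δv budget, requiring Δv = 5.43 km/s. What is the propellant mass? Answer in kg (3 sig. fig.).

Rocket equation: m₀/m_f = exp(Δv / v_e) = exp(5430 / 2470.0) = exp(2.1984) = 9.0104.
m_f = 69,370 / 9.0104 = 7,698.88 kg, so propellant = m₀ − m_f = 69,370 − 7,698.88 = 61,671.12 kg.

propellant mass ≈ 61700 kg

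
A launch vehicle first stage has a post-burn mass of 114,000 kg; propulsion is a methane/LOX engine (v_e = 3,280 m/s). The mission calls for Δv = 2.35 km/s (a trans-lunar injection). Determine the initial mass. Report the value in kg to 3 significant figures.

m₀/m_f = exp(Δv / v_e) = exp(2350 / 3280.0) = exp(0.7165) = 2.0472.
m₀ = m_f × 2.0472 = 114,000 × 2.0472 = 233,381 kg.

initial mass ≈ 233000 kg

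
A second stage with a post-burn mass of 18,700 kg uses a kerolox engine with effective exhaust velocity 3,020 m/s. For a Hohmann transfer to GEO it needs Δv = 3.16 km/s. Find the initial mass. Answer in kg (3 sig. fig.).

m₀/m_f = exp(Δv / v_e) = exp(3160 / 3020.0) = exp(1.0464) = 2.8473.
m₀ = m_f × 2.8473 = 18,700 × 2.8473 = 53,244.5 kg.

initial mass ≈ 53200 kg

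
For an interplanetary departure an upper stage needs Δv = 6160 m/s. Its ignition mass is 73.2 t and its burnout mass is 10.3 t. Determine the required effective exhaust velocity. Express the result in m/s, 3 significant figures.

ln(m₀/m_f) = ln(73200/10300) = ln(7.107) = 1.9611.
By the Tsiolkovsky rocket equation, v_e = Δv / ln(m₀/m_f) = 6160 / 1.9611 = 3141.2 m/s.

v_e ≈ 3140 m/s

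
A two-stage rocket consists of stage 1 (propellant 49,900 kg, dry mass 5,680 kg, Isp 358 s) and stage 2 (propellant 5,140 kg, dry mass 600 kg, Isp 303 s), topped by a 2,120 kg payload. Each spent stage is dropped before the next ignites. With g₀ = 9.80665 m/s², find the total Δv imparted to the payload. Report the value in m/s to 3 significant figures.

Ignition mass of stage 1 = 49,900+5,680 + 5,140+600 + 2,120 = 63,440 kg.
Stage 1: m₀ = 63,440 kg, m_f = 63,440 − 49,900 = 13,540 kg; Δv = 358×9.80665×ln(4.685) = 3510.8×1.5444 ≈ 5422 m/s.
Stage 2: m₀ = 7,860 kg, m_f = 7,860 − 5,140 = 2,720 kg; Δv = 303×9.80665×ln(2.89) = 2971.4×1.0612 ≈ 3153 m/s.
Total Δv = 5422 + 3153 = 8575 m/s.

Δv ≈ 8580 m/s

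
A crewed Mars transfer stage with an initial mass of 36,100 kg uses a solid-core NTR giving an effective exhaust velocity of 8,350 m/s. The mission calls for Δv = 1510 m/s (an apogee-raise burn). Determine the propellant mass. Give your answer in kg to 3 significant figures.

m₀/m_f = exp(Δv / v_e) = exp(1510 / 8350.0) = exp(0.1808) = 1.1982.
m_f = 36,100 / 1.1982 = 30,128.5 kg, so propellant = m₀ − m_f = 36,100 − 30,128.5 = 5,971.5 kg.

propellant mass ≈ 5970 kg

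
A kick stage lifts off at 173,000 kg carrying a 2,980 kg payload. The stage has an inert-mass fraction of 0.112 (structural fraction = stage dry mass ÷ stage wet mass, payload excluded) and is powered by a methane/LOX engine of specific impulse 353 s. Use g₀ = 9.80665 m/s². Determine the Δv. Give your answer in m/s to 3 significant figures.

Δv ≈ 7140 m/s

Stage wet mass = m₀ − payload = 173,000 − 2,980 = 170,020 kg.
Stage dry mass = ε × stage wet mass = 0.112 × 170,020 = 19,042.2 kg.
Burnout mass m_f = stage dry + payload = 19,042.2 + 2,980 = 22,022.2 kg.
v_e = Isp · g₀ = 353 × 9.80665 = 3461.7 m/s.
Rocket equation: Δv = v_e · ln(173,000/22,022.2) = 3461.7 × ln(7.856) = 3461.7 × 2.0612 ≈ 7135 m/s.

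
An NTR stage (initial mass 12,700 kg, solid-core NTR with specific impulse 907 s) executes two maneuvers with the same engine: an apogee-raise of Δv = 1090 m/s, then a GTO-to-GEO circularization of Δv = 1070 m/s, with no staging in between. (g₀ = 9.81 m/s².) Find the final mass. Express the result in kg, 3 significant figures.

v_e = Isp · g₀ = 907 × 9.81 = 8897.7 m/s.
After the first burn: m = 12700 × exp(−1090/8897.7) = 12700 × 0.88470 = 11,235.7 kg.
After the second burn: m = 11,235.7 × exp(−1070/8897.7) = 11,235.7 × 0.88669 = 9,962.58 kg.

final mass ≈ 9960 kg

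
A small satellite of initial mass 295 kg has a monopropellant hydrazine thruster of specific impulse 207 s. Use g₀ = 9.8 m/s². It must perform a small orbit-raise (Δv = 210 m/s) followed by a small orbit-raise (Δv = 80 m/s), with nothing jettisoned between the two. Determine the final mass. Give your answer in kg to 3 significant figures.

final mass ≈ 256 kg

v_e = Isp · g₀ = 207 × 9.8 = 2028.6 m/s.
After the first burn: m = 295 × exp(−210/2028.6) = 295 × 0.90166 = 265.99 kg.
After the second burn: m = 265.99 × exp(−80/2028.6) = 265.99 × 0.96133 = 255.704 kg.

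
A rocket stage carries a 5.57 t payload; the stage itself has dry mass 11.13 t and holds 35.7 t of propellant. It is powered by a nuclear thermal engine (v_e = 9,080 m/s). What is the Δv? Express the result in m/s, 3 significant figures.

Δv ≈ 10400 m/s

m₀ = payload + dry + propellant = 5.57 + 11.13 + 35.7 = 52.4 t.
m_f = payload + dry = 5.57 + 11.13 = 16.7 t.
Using Δv = v_e ln(m₀/m_f): Δv = v_e · ln(m₀/m_f) = 9080.0 × ln(3.138) = 9080.0 × 1.1435 ≈ 10383.0 m/s.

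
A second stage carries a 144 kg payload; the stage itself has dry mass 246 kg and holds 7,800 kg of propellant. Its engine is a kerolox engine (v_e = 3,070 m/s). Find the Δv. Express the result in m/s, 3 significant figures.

Δv ≈ 9350 m/s

m₀ = payload + dry + propellant = 144 + 246 + 7,800 = 8,190 kg.
m_f = payload + dry = 144 + 246 = 390 kg.
Δv = v_e · ln(m₀/m_f) = 3070.0 × ln(21) = 3070.0 × 3.0445 ≈ 9346.7 m/s.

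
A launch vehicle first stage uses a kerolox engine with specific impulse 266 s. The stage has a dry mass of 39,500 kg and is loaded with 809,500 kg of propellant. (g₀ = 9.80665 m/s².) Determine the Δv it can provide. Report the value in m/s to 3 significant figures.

Δv ≈ 8000 m/s

v_e = Isp · g₀ = 266 × 9.80665 = 2608.6 m/s.
m₀ = m_dry + m_prop = 39,500 + 809,500 = 849,000 kg.
Using Δv = v_e ln(m₀/m_f): Δv = v_e · ln(m₀/m_f) = 2608.6 × ln(21.49) = 2608.6 × 3.0678 ≈ 8002.5 m/s.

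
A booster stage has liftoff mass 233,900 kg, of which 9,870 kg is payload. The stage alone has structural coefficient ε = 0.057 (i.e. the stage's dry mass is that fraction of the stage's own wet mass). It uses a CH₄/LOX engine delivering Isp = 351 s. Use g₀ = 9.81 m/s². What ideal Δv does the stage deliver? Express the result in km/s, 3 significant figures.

Stage wet mass = m₀ − payload = 233,900 − 9,870 = 224,030 kg.
Stage dry mass = ε × stage wet mass = 0.057 × 224,030 = 12,769.7 kg.
Burnout mass m_f = stage dry + payload = 12,769.7 + 9,870 = 22,639.7 kg.
v_e = Isp · g₀ = 351 × 9.81 = 3443.3 m/s.
Rocket equation: Δv = v_e · ln(233,900/22,639.7) = 3443.3 × ln(10.33) = 3443.3 × 2.3352 ≈ 8041 m/s.

Δv ≈ 8.04 km/s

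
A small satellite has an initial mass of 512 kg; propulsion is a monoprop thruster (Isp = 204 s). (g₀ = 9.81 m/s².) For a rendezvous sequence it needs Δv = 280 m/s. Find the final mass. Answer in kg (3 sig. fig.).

v_e = Isp · g₀ = 204 × 9.81 = 2001.2 m/s.
From the ideal rocket equation, m₀/m_f = exp(Δv / v_e) = exp(280 / 2001.2) = exp(0.1399) = 1.1502.
m_f = m₀ / 1.1502 = 512 / 1.1502 = 445.14 kg.

final mass ≈ 445 kg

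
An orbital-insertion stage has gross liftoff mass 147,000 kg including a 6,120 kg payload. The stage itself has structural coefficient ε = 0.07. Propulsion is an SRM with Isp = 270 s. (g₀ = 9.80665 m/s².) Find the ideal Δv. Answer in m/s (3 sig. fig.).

Stage wet mass = m₀ − payload = 147,000 − 6,120 = 140,880 kg.
Stage dry mass = ε × stage wet mass = 0.07 × 140,880 = 9,861.6 kg.
Burnout mass m_f = stage dry + payload = 9,861.6 + 6,120 = 15,981.6 kg.
v_e = Isp · g₀ = 270 × 9.80665 = 2647.8 m/s.
Δv = v_e · ln(147,000/15,981.6) = 2647.8 × ln(9.198) = 2647.8 × 2.2190 ≈ 5875 m/s.

Δv ≈ 5880 m/s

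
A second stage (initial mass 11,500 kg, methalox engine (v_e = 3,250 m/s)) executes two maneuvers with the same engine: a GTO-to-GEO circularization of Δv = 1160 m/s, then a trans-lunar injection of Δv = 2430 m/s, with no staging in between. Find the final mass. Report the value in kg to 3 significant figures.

final mass ≈ 3810 kg

After the first burn: m = 11500 × exp(−1160/3250.0) = 11500 × 0.69983 = 8,048.05 kg.
After the second burn: m = 8,048.05 × exp(−2430/3250.0) = 8,048.05 × 0.47346 = 3,810.43 kg.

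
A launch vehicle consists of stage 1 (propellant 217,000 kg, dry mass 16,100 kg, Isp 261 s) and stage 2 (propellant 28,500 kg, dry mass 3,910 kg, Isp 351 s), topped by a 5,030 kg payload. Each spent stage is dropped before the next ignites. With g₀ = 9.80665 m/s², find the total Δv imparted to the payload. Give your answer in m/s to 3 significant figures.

Ignition mass of stage 1 = 217,000+16,100 + 28,500+3,910 + 5,030 = 270,540 kg.
Stage 1: m₀ = 270,540 kg, m_f = 270,540 − 217,000 = 53,540 kg; Δv = 261×9.80665×ln(5.053) = 2559.5×1.6200 ≈ 4146 m/s.
Stage 2: m₀ = 37,440 kg, m_f = 37,440 − 28,500 = 8,940 kg; Δv = 351×9.80665×ln(4.188) = 3442.1×1.4322 ≈ 4930 m/s.
Total Δv = 4146 + 4930 = 9076 m/s.

Δv ≈ 9080 m/s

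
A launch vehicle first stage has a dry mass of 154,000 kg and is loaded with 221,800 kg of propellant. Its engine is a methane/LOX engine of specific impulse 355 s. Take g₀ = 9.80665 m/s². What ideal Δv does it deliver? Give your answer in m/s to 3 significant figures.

v_e = Isp · g₀ = 355 × 9.80665 = 3481.4 m/s.
m₀ = m_dry + m_prop = 154,000 + 221,800 = 375,800 kg.
Rocket equation: Δv = v_e · ln(m₀/m_f) = 3481.4 × ln(2.44) = 3481.4 × 0.8921 ≈ 3105.7 m/s.

Δv ≈ 3110 m/s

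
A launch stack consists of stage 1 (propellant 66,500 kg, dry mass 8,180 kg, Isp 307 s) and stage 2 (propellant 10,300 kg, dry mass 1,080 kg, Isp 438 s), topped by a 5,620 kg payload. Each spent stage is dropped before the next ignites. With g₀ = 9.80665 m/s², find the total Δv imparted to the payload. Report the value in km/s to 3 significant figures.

Δv ≈ 7.89 km/s

Ignition mass of stage 1 = 66,500+8,180 + 10,300+1,080 + 5,620 = 91,680 kg.
Stage 1: m₀ = 91,680 kg, m_f = 91,680 − 66,500 = 25,180 kg; Δv = 307×9.80665×ln(3.641) = 3010.6×1.2923 ≈ 3891 m/s.
Stage 2: m₀ = 17,000 kg, m_f = 17,000 − 10,300 = 6,700 kg; Δv = 438×9.80665×ln(2.537) = 4295.3×0.9311 ≈ 3999 m/s.
Total Δv = 3891 + 3999 = 7890 m/s.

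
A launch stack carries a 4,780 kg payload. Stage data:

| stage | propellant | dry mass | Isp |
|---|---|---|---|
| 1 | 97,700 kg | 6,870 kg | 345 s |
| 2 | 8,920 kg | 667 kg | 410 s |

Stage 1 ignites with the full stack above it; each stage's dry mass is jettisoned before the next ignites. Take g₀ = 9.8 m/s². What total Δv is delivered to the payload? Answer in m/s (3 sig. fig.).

Δv ≈ 9720 m/s

Ignition mass of stage 1 = 97,700+6,870 + 8,920+667 + 4,780 = 118,937 kg.
Stage 1: m₀ = 118,937 kg, m_f = 118,937 − 97,700 = 21,237 kg; Δv = 345×9.8×ln(5.6) = 3381.0×1.7228 ≈ 5825 m/s.
Stage 2: m₀ = 14,367 kg, m_f = 14,367 − 8,920 = 5,447 kg; Δv = 410×9.8×ln(2.638) = 4018.0×0.9699 ≈ 3897 m/s.
Total Δv = 5825 + 3897 = 9722 m/s.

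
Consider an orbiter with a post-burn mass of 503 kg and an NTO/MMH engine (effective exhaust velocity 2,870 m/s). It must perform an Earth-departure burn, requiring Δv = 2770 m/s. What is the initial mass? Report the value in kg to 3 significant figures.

Rocket equation: m₀/m_f = exp(Δv / v_e) = exp(2770 / 2870.0) = exp(0.9652) = 2.6252.
m₀ = m_f × 2.6252 = 503 × 2.6252 = 1,320.48 kg.

initial mass ≈ 1320 kg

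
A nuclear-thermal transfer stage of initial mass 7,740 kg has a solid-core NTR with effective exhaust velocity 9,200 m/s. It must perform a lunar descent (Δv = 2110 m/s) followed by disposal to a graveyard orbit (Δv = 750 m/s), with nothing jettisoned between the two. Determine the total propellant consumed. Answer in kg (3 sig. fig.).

total propellant consumed ≈ 2070 kg

After the first burn: m = 7740 × exp(−2110/9200.0) = 7740 × 0.79505 = 6,153.69 kg.
After the second burn: m = 6,153.69 × exp(−750/9200.0) = 6,153.69 × 0.92171 = 5,671.92 kg.
Total propellant = m₀ − m_final = 7740 − 5,671.92 = 2,068.08 kg.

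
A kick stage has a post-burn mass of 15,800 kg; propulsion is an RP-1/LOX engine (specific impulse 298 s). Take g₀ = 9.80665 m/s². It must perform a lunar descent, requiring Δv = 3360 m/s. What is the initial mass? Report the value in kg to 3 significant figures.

v_e = Isp · g₀ = 298 × 9.80665 = 2922.4 m/s.
Rocket equation: m₀/m_f = exp(Δv / v_e) = exp(3360 / 2922.4) = exp(1.1497) = 3.1574.
m₀ = m_f × 3.1574 = 15,800 × 3.1574 = 49,886.9 kg.

initial mass ≈ 49900 kg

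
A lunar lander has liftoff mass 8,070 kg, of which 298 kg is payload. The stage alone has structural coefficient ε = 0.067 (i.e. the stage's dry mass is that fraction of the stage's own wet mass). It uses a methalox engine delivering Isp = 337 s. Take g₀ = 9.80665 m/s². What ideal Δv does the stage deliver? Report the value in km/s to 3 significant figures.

Stage wet mass = m₀ − payload = 8,070 − 298 = 7,772 kg.
Stage dry mass = ε × stage wet mass = 0.067 × 7,772 = 520.724 kg.
Burnout mass m_f = stage dry + payload = 520.724 + 298 = 818.724 kg.
v_e = Isp · g₀ = 337 × 9.80665 = 3304.8 m/s.
Δv = v_e · ln(8,070/818.724) = 3304.8 × ln(9.857) = 3304.8 × 2.2882 ≈ 7562 m/s.

Δv ≈ 7.56 km/s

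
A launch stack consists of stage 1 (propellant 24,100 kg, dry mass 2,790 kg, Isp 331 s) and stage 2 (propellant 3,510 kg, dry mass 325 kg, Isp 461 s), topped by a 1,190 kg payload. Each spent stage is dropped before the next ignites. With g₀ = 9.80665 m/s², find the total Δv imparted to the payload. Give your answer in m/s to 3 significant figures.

Δv ≈ 9990 m/s

Ignition mass of stage 1 = 24,100+2,790 + 3,510+325 + 1,190 = 31,915 kg.
Stage 1: m₀ = 31,915 kg, m_f = 31,915 − 24,100 = 7,815 kg; Δv = 331×9.80665×ln(4.084) = 3246.0×1.4070 ≈ 4567 m/s.
Stage 2: m₀ = 5,025 kg, m_f = 5,025 − 3,510 = 1,515 kg; Δv = 461×9.80665×ln(3.317) = 4520.9×1.1990 ≈ 5421 m/s.
Total Δv = 4567 + 5421 = 9988 m/s.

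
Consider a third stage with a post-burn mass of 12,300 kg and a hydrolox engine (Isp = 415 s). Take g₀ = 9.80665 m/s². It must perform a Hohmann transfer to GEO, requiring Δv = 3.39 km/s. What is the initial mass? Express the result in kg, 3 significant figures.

initial mass ≈ 28300 kg

v_e = Isp · g₀ = 415 × 9.80665 = 4069.8 m/s.
m₀/m_f = exp(Δv / v_e) = exp(3390 / 4069.8) = exp(0.8330) = 2.3001.
m₀ = m_f × 2.3001 = 12,300 × 2.3001 = 28,291.2 kg.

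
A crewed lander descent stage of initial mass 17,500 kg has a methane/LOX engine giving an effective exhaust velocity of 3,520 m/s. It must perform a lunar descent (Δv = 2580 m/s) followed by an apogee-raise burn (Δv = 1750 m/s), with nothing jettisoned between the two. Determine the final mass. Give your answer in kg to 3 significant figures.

final mass ≈ 5110 kg

After the first burn: m = 17500 × exp(−2580/3520.0) = 17500 × 0.48049 = 8,408.58 kg.
After the second burn: m = 8,408.58 × exp(−1750/3520.0) = 8,408.58 × 0.60826 = 5,114.6 kg.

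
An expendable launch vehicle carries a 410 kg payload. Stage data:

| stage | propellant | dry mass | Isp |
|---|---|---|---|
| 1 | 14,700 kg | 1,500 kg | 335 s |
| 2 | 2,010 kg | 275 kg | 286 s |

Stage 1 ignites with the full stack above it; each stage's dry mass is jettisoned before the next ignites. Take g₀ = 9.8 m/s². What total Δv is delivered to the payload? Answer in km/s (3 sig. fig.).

Δv ≈ 8.78 km/s

Ignition mass of stage 1 = 14,700+1,500 + 2,010+275 + 410 = 18,895 kg.
Stage 1: m₀ = 18,895 kg, m_f = 18,895 − 14,700 = 4,195 kg; Δv = 335×9.8×ln(4.504) = 3283.0×1.5050 ≈ 4941 m/s.
Stage 2: m₀ = 2,695 kg, m_f = 2,695 − 2,010 = 685 kg; Δv = 286×9.8×ln(3.934) = 2802.8×1.3697 ≈ 3839 m/s.
Total Δv = 4941 + 3839 = 8780 m/s.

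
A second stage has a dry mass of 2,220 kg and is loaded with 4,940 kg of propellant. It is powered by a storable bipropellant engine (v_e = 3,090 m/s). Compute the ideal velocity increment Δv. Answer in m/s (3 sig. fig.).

m₀ = m_dry + m_prop = 2,220 + 4,940 = 7,160 kg.
Δv = v_e · ln(m₀/m_f) = 3090.0 × ln(3.225) = 3090.0 × 1.1710 ≈ 3618.4 m/s.

Δv ≈ 3620 m/s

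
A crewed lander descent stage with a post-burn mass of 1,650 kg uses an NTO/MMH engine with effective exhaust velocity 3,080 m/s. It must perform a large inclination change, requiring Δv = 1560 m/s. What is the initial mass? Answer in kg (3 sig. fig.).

initial mass ≈ 2740 kg

Using Δv = v_e ln(m₀/m_f): m₀/m_f = exp(Δv / v_e) = exp(1560 / 3080.0) = exp(0.5065) = 1.6595.
m₀ = m_f × 1.6595 = 1,650 × 1.6595 = 2,738.18 kg.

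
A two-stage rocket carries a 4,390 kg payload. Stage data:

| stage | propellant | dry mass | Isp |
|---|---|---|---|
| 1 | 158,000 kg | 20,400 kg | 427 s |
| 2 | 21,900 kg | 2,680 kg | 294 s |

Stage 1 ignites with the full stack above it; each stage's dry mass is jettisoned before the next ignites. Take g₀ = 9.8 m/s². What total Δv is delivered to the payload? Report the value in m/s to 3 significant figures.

Ignition mass of stage 1 = 158,000+20,400 + 21,900+2,680 + 4,390 = 207,370 kg.
Stage 1: m₀ = 207,370 kg, m_f = 207,370 − 158,000 = 49,370 kg; Δv = 427×9.8×ln(4.2) = 4184.6×1.4352 ≈ 6006 m/s.
Stage 2: m₀ = 28,970 kg, m_f = 28,970 − 21,900 = 7,070 kg; Δv = 294×9.8×ln(4.098) = 2881.2×1.4104 ≈ 4064 m/s.
Total Δv = 6006 + 4064 = 10070 m/s.

Δv ≈ 10100 m/s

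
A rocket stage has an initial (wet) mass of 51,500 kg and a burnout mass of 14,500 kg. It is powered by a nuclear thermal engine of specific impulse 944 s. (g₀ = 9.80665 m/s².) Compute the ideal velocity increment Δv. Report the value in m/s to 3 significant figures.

Δv ≈ 11700 m/s

v_e = Isp · g₀ = 944 × 9.80665 = 9257.5 m/s.
Δv = v_e · ln(m₀/m_f) = 9257.5 × ln(3.552) = 9257.5 × 1.2674 ≈ 11733.2 m/s.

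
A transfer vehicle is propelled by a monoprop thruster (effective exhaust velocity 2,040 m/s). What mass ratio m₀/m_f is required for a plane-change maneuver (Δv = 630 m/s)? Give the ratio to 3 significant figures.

Rocket equation: m₀/m_f = exp(Δv / v_e) = exp(630 / 2040.0) = exp(0.3088) = 1.3618.

mass ratio ≈ 1.36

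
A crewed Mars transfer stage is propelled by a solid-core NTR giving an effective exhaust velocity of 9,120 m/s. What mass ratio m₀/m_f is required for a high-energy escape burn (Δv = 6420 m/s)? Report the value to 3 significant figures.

mass ratio ≈ 2.02

Rocket equation: m₀/m_f = exp(Δv / v_e) = exp(6420 / 9120.0) = exp(0.7039) = 2.0217.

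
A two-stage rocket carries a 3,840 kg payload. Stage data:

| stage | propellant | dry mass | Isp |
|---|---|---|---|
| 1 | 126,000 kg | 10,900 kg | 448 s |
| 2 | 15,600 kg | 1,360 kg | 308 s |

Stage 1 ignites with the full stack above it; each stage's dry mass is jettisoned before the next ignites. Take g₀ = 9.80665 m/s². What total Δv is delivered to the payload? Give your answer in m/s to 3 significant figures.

Δv ≈ 11200 m/s

Ignition mass of stage 1 = 126,000+10,900 + 15,600+1,360 + 3,840 = 157,700 kg.
Stage 1: m₀ = 157,700 kg, m_f = 157,700 − 126,000 = 31,700 kg; Δv = 448×9.80665×ln(4.975) = 4393.4×1.6044 ≈ 7049 m/s.
Stage 2: m₀ = 20,800 kg, m_f = 20,800 − 15,600 = 5,200 kg; Δv = 308×9.80665×ln(4) = 3020.4×1.3863 ≈ 4187 m/s.
Total Δv = 7049 + 4187 = 11236 m/s.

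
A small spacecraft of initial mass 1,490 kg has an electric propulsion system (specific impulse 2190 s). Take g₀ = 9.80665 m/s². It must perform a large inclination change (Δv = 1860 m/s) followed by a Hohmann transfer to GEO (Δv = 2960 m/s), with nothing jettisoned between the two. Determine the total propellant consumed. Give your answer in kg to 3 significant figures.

v_e = Isp · g₀ = 2190 × 9.80665 = 21476.6 m/s.
After the first burn: m = 1490 × exp(−1860/21476.6) = 1490 × 0.91704 = 1,366.39 kg.
After the second burn: m = 1,366.39 × exp(−2960/21476.6) = 1,366.39 × 0.87125 = 1,190.47 kg.
Total propellant = m₀ − m_final = 1490 − 1,190.47 = 299.53 kg.

total propellant consumed ≈ 300 kg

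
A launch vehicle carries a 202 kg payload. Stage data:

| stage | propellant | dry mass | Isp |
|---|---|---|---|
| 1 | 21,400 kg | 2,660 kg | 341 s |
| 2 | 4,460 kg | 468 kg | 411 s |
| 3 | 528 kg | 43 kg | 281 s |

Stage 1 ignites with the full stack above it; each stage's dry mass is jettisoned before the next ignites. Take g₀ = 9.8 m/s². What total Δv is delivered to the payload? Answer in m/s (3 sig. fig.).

Ignition mass of stage 1 = 21,400+2,660 + 4,460+468 + 528+43 + 202 = 29,761 kg.
Stage 1: m₀ = 29,761 kg, m_f = 29,761 − 21,400 = 8,361 kg; Δv = 341×9.8×ln(3.56) = 3341.8×1.2696 ≈ 4243 m/s.
Stage 2: m₀ = 5,701 kg, m_f = 5,701 − 4,460 = 1,241 kg; Δv = 411×9.8×ln(4.594) = 4027.8×1.5247 ≈ 6141 m/s.
Stage 3: m₀ = 773 kg, m_f = 773 − 528 = 245 kg; Δv = 281×9.8×ln(3.155) = 2753.8×1.1490 ≈ 3164 m/s.
Total Δv = 4243 + 6141 + 3164 = 13548 m/s.

Δv ≈ 13500 m/s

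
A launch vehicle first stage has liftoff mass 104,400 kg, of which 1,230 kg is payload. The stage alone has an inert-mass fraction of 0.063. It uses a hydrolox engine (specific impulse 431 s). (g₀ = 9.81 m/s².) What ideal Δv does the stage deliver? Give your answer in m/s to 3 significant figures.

Δv ≈ 11000 m/s

Stage wet mass = m₀ − payload = 104,400 − 1,230 = 103,170 kg.
Stage dry mass = ε × stage wet mass = 0.063 × 103,170 = 6,499.71 kg.
Burnout mass m_f = stage dry + payload = 6,499.71 + 1,230 = 7,729.71 kg.
v_e = Isp · g₀ = 431 × 9.81 = 4228.1 m/s.
Δv = v_e · ln(104,400/7,729.71) = 4228.1 × ln(13.51) = 4228.1 × 2.6032 ≈ 11006 m/s.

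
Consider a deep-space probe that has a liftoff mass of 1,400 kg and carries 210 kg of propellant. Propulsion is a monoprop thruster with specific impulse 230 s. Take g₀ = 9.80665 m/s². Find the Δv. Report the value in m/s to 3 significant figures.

Δv ≈ 367 m/s

v_e = Isp · g₀ = 230 × 9.80665 = 2255.5 m/s.
m_f = m₀ − m_prop = 1,400 − 210 = 1,190 kg.
Using Δv = v_e ln(m₀/m_f): Δv = v_e · ln(m₀/m_f) = 2255.5 × ln(1.176) = 2255.5 × 0.1625 ≈ 366.6 m/s.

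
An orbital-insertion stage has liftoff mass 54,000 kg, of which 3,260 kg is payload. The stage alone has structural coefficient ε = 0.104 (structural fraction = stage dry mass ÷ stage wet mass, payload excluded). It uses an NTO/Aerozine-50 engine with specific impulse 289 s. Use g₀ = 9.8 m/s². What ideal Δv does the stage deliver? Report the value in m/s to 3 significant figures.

Δv ≈ 5220 m/s

Stage wet mass = m₀ − payload = 54,000 − 3,260 = 50,740 kg.
Stage dry mass = ε × stage wet mass = 0.104 × 50,740 = 5,276.96 kg.
Burnout mass m_f = stage dry + payload = 5,276.96 + 3,260 = 8,536.96 kg.
v_e = Isp · g₀ = 289 × 9.8 = 2832.2 m/s.
Δv = v_e · ln(54,000/8,536.96) = 2832.2 × ln(6.325) = 2832.2 × 1.8446 ≈ 5224 m/s.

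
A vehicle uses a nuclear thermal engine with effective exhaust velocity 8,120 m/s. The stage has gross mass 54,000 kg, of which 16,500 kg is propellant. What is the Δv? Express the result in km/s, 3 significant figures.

m_f = m₀ − m_prop = 54,000 − 16,500 = 37,500 kg.
By the Tsiolkovsky rocket equation, Δv = v_e · ln(m₀/m_f) = 8120.0 × ln(1.44) = 8120.0 × 0.3646 ≈ 2960.9 m/s.

Δv ≈ 2.96 km/s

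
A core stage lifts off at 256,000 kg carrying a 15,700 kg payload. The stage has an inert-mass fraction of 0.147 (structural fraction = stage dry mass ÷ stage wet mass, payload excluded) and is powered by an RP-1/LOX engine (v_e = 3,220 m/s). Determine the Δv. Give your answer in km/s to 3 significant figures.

Stage wet mass = m₀ − payload = 256,000 − 15,700 = 240,300 kg.
Stage dry mass = ε × stage wet mass = 0.147 × 240,300 = 35,324.1 kg.
Burnout mass m_f = stage dry + payload = 35,324.1 + 15,700 = 51,024.1 kg.
Δv = v_e · ln(256,000/51,024.1) = 3220.0 × ln(5.017) = 3220.0 × 1.6129 ≈ 5193 m/s.

Δv ≈ 5.19 km/s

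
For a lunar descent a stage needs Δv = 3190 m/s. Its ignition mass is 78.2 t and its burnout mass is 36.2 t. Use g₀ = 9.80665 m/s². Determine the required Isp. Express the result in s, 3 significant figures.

ln(m₀/m_f) = ln(78200/36200) = ln(2.16) = 0.7702.
v_e = Δv / ln(m₀/m_f) = 3190 / 0.7702 = 4141.7 m/s.
Isp = v_e / g₀ = 4141.7 / 9.80665 = 422.3 s.

Isp ≈ 422 s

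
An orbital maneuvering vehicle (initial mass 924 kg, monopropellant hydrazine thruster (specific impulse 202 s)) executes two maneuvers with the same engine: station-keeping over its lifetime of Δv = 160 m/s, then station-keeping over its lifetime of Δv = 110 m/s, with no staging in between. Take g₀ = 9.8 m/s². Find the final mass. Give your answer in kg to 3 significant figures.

v_e = Isp · g₀ = 202 × 9.8 = 1979.6 m/s.
After the first burn: m = 924 × exp(−160/1979.6) = 924 × 0.92236 = 852.261 kg.
After the second burn: m = 852.261 × exp(−110/1979.6) = 852.261 × 0.94595 = 806.196 kg.

final mass ≈ 806 kg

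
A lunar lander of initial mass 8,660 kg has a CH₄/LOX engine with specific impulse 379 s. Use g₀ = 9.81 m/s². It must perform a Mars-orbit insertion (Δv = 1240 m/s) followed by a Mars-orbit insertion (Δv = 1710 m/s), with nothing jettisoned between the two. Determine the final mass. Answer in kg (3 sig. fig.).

v_e = Isp · g₀ = 379 × 9.81 = 3718.0 m/s.
After the first burn: m = 8660 × exp(−1240/3718.0) = 8660 × 0.71640 = 6,204.02 kg.
After the second burn: m = 6,204.02 × exp(−1710/3718.0) = 6,204.02 × 0.63133 = 3,916.78 kg.

final mass ≈ 3920 kg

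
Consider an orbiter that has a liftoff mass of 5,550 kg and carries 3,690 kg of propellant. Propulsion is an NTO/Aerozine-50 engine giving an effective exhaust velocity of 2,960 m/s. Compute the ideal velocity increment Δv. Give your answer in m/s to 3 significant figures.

Δv ≈ 3240 m/s

m_f = m₀ − m_prop = 5,550 − 3,690 = 1,860 kg.
Δv = v_e · ln(m₀/m_f) = 2960.0 × ln(2.984) = 2960.0 × 1.0932 ≈ 3235.9 m/s.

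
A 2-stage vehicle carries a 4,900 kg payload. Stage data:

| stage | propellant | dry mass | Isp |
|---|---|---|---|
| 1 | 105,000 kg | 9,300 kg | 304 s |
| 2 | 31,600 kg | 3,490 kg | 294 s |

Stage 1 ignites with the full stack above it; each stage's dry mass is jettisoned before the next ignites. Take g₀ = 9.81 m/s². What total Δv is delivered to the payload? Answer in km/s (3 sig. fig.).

Δv ≈ 7.91 km/s

Ignition mass of stage 1 = 105,000+9,300 + 31,600+3,490 + 4,900 = 154,290 kg.
Stage 1: m₀ = 154,290 kg, m_f = 154,290 − 105,000 = 49,290 kg; Δv = 304×9.81×ln(3.13) = 2982.2×1.1411 ≈ 3403 m/s.
Stage 2: m₀ = 39,990 kg, m_f = 39,990 − 31,600 = 8,390 kg; Δv = 294×9.81×ln(4.766) = 2884.1×1.5616 ≈ 4504 m/s.
Total Δv = 3403 + 4504 = 7907 m/s.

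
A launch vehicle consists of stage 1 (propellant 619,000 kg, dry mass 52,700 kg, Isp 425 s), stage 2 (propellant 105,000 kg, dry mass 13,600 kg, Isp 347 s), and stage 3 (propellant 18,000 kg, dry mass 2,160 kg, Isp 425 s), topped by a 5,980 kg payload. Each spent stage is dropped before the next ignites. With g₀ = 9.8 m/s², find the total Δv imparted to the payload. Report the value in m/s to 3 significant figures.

Ignition mass of stage 1 = 619,000+52,700 + 105,000+13,600 + 18,000+2,160 + 5,980 = 816,440 kg.
Stage 1: m₀ = 816,440 kg, m_f = 816,440 − 619,000 = 197,440 kg; Δv = 425×9.8×ln(4.135) = 4165.0×1.4195 ≈ 5912 m/s.
Stage 2: m₀ = 144,740 kg, m_f = 144,740 − 105,000 = 39,740 kg; Δv = 347×9.8×ln(3.642) = 3400.6×1.2926 ≈ 4396 m/s.
Stage 3: m₀ = 26,140 kg, m_f = 26,140 − 18,000 = 8,140 kg; Δv = 425×9.8×ln(3.211) = 4165.0×1.1667 ≈ 4859 m/s.
Total Δv = 5912 + 4396 + 4859 = 15167 m/s.

Δv ≈ 15200 m/s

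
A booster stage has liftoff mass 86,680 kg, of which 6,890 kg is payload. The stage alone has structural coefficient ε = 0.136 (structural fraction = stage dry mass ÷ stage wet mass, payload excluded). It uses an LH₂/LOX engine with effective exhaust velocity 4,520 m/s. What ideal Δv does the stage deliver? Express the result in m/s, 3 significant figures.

Stage wet mass = m₀ − payload = 86,680 − 6,890 = 79,790 kg.
Stage dry mass = ε × stage wet mass = 0.136 × 79,790 = 10,851.4 kg.
Burnout mass m_f = stage dry + payload = 10,851.4 + 6,890 = 17,741.4 kg.
Rocket equation: Δv = v_e · ln(86,680/17,741.4) = 4520.0 × ln(4.886) = 4520.0 × 1.5863 ≈ 7170 m/s.

Δv ≈ 7170 m/s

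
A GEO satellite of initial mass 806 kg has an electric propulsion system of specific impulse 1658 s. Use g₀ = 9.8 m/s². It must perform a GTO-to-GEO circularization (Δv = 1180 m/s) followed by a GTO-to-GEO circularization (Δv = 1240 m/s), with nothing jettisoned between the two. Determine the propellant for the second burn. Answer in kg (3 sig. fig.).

propellant for the second burn ≈ 55.1 kg

v_e = Isp · g₀ = 1658 × 9.8 = 16248.4 m/s.
After the first burn: m = 806 × exp(−1180/16248.4) = 806 × 0.92995 = 749.54 kg.
After the second burn: m = 749.54 × exp(−1240/16248.4) = 749.54 × 0.92652 = 694.464 kg.
Second-burn propellant = 749.54 − 694.464 = 55.076 kg.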